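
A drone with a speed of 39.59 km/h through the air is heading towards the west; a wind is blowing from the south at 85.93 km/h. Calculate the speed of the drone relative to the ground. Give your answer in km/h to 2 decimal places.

94.61 km/h

Taking east as x and north as y: velocity relative to the air = (-39.590, 0.000) km/h; the air relative to ground = (0.000, 85.930) km/h.
Velocity relative to ground = (-39.590, 0.000) + (0.000, 85.930) = (-39.590, 85.930) km/h.
Speed = |(-39.590, 85.930)| = 94.611 km/h.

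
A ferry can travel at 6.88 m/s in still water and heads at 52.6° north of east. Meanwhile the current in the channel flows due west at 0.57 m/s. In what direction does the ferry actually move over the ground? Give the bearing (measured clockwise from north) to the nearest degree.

Taking east as x and north as y: velocity relative to the water = (4.179, 5.466) m/s; the water relative to ground = (-0.570, 0.000) m/s.
Velocity relative to ground = (4.179, 5.466) + (-0.570, 0.000) = (3.609, 5.466) m/s.
Bearing = atan2(3.61, 5.47) = 33.44° clockwise from north.

033°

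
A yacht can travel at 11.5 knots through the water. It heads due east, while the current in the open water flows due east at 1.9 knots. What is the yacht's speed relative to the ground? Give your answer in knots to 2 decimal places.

Taking east as x and north as y: velocity relative to the water = (11.500, 0.000) knots; the water relative to ground = (1.900, 0.000) knots.
Velocity relative to ground = (11.500, 0.000) + (1.900, 0.000) = (13.400, 0.000) knots.
Speed = |(13.400, 0.000)| = 13.400 knots.

13.40 knots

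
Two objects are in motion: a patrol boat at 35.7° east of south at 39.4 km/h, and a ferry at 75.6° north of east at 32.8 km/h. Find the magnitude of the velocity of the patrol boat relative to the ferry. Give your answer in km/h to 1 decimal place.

Taking east as x and north as y: patrol boat velocity = (22.992, -31.996) km/h; ferry velocity = (8.157, 31.770) km/h.
Velocity of patrol boat relative to ferry = (22.992, -31.996) − (8.157, 31.770) = (14.834, -63.766) km/h.
Magnitude = |(14.834, -63.766)| = 65.468 km/h.

65.5 km/h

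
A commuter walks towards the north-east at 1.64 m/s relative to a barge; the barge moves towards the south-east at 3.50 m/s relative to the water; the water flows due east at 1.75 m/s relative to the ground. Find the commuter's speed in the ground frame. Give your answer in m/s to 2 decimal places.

5.54 m/s

In east/north components (m/s): commuter relative to barge = (1.160, 1.160); barge relative to water = (2.475, -2.475); water relative to ground = (1.750, 0.000).
Sum = (5.385, -1.315) m/s.
Speed = |(5.385, -1.315)| = 5.543 m/s.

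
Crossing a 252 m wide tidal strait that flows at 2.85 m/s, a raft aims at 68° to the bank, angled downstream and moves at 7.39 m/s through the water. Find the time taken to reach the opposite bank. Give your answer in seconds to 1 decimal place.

The component of the raft's velocity perpendicular to the bank is 7.39 × sin 68° = 6.852 m/s.
The flow acts along the bank and has no component across it.
Time = 252 / 6.852 = 36.778 s.

36.8 s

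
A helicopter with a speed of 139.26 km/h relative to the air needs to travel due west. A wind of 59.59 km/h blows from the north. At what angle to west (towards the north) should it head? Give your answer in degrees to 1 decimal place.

25.3°

The wind pushes perpendicular to the desired track; the heading must have a component into the wind equal to 59.59 km/h: 139.26 sin θ = 59.59.
sin θ = 0.4279, so θ = 25.335°.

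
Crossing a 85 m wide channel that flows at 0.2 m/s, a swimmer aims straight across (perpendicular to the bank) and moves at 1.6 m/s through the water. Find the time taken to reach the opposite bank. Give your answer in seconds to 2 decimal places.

53.13 s

The component of the swimmer's velocity perpendicular to the bank is 1.6 m/s.
The flow acts along the bank and has no component across it.
Time = 85 / 1.600 = 53.125 s.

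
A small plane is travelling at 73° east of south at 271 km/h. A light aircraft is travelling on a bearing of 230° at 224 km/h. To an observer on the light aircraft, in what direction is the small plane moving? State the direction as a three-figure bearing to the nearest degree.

Taking east as x and north as y: small plane velocity = (259.159, -79.233) km/h; light aircraft velocity = (-171.594, -143.984) km/h.
Velocity of small plane relative to light aircraft = (259.159, -79.233) − (-171.594, -143.984) = (430.753, 64.752) km/h.
Bearing = atan2(430.75, 64.75) = 81.45° clockwise from north.

081°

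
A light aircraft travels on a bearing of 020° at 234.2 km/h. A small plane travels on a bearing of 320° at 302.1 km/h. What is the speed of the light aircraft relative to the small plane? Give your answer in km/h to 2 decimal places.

274.52 km/h

Taking east as x and north as y: light aircraft velocity = (80.101, 220.076) km/h; small plane velocity = (-194.186, 231.422) km/h.
Velocity of light aircraft relative to small plane = (80.101, 220.076) − (-194.186, 231.422) = (274.287, -11.346) km/h.
Magnitude = |(274.287, -11.346)| = 274.522 km/h.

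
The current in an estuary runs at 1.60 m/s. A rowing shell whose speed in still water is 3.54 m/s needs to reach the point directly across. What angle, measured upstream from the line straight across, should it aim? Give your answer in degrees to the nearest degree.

27°

To cancel the current, the upstream component of the rowing shell's velocity must equal the flow: 3.54 sin θ = 1.60.
sin θ = 1.60 / 3.54 = 0.4520.
θ = arcsin(0.4520) = 26.871°.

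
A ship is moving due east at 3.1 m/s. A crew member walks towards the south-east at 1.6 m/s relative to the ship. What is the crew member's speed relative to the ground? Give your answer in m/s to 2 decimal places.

Taking east as x and north as y: ship velocity = (3.100, 0.000) m/s; crew member velocity relative to ship = (1.131, -1.131) m/s.
Velocity relative to ground = (3.100, 0.000) + (1.131, -1.131) = (4.231, -1.131) m/s.
Speed = |(4.231, -1.131)| = 4.380 m/s.

4.38 m/s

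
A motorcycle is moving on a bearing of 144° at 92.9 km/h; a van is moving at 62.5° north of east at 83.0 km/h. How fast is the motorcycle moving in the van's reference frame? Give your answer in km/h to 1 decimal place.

149.7 km/h

Taking east as x and north as y: motorcycle velocity = (54.605, -75.158) km/h; van velocity = (38.325, 73.622) km/h.
Velocity of motorcycle relative to van = (54.605, -75.158) − (38.325, 73.622) = (16.280, -148.780) km/h.
Magnitude = |(16.280, -148.780)| = 149.668 km/h.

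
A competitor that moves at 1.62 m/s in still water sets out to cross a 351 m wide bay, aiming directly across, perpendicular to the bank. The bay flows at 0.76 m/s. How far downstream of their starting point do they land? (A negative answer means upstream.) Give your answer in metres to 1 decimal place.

Perpendicular speed = 1.620 m/s; crossing time = 351 / 1.620 = 216.667 s.
Net downstream speed = 0.760 m/s.
Drift = 0.760 × 216.667 = 164.667 m (downstream).

164.7 m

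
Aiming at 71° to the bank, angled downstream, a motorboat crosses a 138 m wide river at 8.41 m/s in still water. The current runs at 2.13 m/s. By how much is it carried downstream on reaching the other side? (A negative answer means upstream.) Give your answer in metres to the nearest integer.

Perpendicular speed = 7.952 m/s; crossing time = 138 / 7.952 = 17.355 s.
Net downstream speed = 4.868 m/s.
Drift = 4.868 × 17.355 = 84.482 m (downstream).

84 m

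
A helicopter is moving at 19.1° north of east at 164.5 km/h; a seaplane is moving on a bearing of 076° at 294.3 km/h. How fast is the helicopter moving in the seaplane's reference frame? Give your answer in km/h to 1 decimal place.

131.3 km/h

Taking east as x and north as y: helicopter velocity = (155.444, 53.827) km/h; seaplane velocity = (285.558, 71.198) km/h.
Velocity of helicopter relative to seaplane = (155.444, 53.827) − (285.558, 71.198) = (-130.114, -17.370) km/h.
Magnitude = |(-130.114, -17.370)| = 131.268 km/h.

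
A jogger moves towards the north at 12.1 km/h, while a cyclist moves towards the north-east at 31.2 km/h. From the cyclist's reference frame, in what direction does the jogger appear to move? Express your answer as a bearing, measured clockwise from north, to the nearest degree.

246°

Taking east as x and north as y: jogger velocity = (0.000, 12.100) km/h; cyclist velocity = (22.062, 22.062) km/h.
Velocity of jogger relative to cyclist = (0.000, 12.100) − (22.062, 22.062) = (-22.062, -9.962) km/h.
Bearing = atan2(-22.06, -9.96) = 245.70° clockwise from north.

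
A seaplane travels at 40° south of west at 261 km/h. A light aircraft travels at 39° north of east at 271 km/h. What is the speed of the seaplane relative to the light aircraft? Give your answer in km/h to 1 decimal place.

Taking east as x and north as y: seaplane velocity = (-199.938, -167.768) km/h; light aircraft velocity = (210.607, 170.546) km/h.
Velocity of seaplane relative to light aircraft = (-199.938, -167.768) − (210.607, 170.546) = (-410.544, -338.313) km/h.
Magnitude = |(-410.544, -338.313)| = 531.980 km/h.

532.0 km/h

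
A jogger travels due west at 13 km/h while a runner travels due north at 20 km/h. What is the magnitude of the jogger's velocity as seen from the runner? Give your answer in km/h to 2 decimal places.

Taking east as x and north as y: jogger velocity = (-13.000, 0.000) km/h; runner velocity = (0.000, 20.000) km/h.
Velocity of jogger relative to runner = (-13.000, 0.000) − (0.000, 20.000) = (-13.000, -20.000) km/h.
Magnitude = |(-13.000, -20.000)| = 23.854 km/h.

23.85 km/h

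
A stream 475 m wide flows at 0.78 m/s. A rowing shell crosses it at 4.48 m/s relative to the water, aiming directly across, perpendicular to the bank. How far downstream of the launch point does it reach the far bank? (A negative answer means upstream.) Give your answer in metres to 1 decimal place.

Perpendicular speed = 4.480 m/s; crossing time = 475 / 4.480 = 106.027 s.
Net downstream speed = 0.780 m/s.
Drift = 0.780 × 106.027 = 82.701 m (downstream).

82.7 m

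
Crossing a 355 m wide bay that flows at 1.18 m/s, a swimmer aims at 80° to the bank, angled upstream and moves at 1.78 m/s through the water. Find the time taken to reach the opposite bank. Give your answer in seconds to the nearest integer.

The component of the swimmer's velocity perpendicular to the bank is 1.78 × sin 80° = 1.753 m/s.
The current is parallel to the bank, so it does not affect the crossing time.
Time = 355 / 1.753 = 202.515 s.

203 s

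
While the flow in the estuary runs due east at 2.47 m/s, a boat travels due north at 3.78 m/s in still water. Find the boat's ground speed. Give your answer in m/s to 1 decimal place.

Taking east as x and north as y: velocity relative to the water = (0.000, 3.780) m/s; the water relative to ground = (2.470, 0.000) m/s.
Velocity relative to ground = (0.000, 3.780) + (2.470, 0.000) = (2.470, 3.780) m/s.
Speed = |(2.470, 3.780)| = 4.515 m/s.

4.5 m/s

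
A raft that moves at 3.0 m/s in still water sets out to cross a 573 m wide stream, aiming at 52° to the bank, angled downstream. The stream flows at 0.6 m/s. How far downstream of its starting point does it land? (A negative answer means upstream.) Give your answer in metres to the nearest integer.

Perpendicular speed = 2.364 m/s; crossing time = 573 / 2.364 = 242.382 s.
Net downstream speed = 2.447 m/s.
Drift = 2.447 × 242.382 = 593.106 m (downstream).

593 m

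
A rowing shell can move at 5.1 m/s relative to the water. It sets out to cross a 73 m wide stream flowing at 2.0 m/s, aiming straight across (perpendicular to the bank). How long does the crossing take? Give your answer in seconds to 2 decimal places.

The component of the rowing shell's velocity perpendicular to the bank is 5.1 m/s.
Only the cross-stream component determines the crossing time; the current contributes nothing perpendicular to the bank.
Time = 73 / 5.100 = 14.314 s.

14.31 s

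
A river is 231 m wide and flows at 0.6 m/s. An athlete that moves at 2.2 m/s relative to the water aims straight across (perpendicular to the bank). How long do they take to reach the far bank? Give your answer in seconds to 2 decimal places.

105.00 s

The component of the athlete's velocity perpendicular to the bank is 2.2 m/s.
Only the cross-stream component determines the crossing time; the current contributes nothing perpendicular to the bank.
Time = 231 / 2.200 = 105.000 s.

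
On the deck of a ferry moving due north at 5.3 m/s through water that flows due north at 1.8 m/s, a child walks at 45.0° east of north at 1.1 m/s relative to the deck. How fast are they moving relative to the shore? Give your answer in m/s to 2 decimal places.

In east/north components (m/s): child relative to ferry = (0.778, 0.778); ferry relative to water = (0.000, 5.300); water relative to ground = (0.000, 1.800).
Sum = (0.778, 7.878) m/s.
Speed = |(0.778, 7.878)| = 7.916 m/s.

7.92 m/s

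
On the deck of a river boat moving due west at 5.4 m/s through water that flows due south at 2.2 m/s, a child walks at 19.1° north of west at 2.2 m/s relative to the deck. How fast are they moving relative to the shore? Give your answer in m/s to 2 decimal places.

In east/north components (m/s): child relative to river boat = (-2.079, 0.720); river boat relative to water = (-5.400, 0.000); water relative to ground = (0.000, -2.200).
Sum = (-7.479, -1.480) m/s.
Speed = |(-7.479, -1.480)| = 7.624 m/s.

7.62 m/s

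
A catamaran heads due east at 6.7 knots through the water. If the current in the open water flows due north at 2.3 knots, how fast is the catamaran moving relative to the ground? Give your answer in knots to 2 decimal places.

7.08 knots

Taking east as x and north as y: velocity relative to the water = (6.700, 0.000) knots; the water relative to ground = (0.000, 2.300) knots.
Velocity relative to ground = (6.700, 0.000) + (0.000, 2.300) = (6.700, 2.300) knots.
Speed = |(6.700, 2.300)| = 7.084 knots.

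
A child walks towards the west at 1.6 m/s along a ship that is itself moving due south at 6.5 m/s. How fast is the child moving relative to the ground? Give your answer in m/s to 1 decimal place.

6.7 m/s

Taking east as x and north as y: ship velocity = (0.000, -6.500) m/s; child velocity relative to ship = (-1.600, 0.000) m/s.
Velocity relative to ground = (0.000, -6.500) + (-1.600, 0.000) = (-1.600, -6.500) m/s.
Speed = |(-1.600, -6.500)| = 6.694 m/s.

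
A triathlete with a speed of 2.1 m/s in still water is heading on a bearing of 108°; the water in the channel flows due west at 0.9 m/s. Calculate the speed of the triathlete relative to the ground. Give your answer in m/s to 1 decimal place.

Taking east as x and north as y: velocity relative to the water = (1.997, -0.649) m/s; the water relative to ground = (-0.900, 0.000) m/s.
Velocity relative to ground = (1.997, -0.649) + (-0.900, 0.000) = (1.097, -0.649) m/s.
Speed = |(1.097, -0.649)| = 1.275 m/s.

1.3 m/s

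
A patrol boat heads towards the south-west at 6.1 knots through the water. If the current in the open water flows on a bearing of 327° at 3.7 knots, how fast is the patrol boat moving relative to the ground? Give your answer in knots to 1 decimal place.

6.4 knots

Taking east as x and north as y: velocity relative to the water = (-4.313, -4.313) knots; the water relative to ground = (-2.015, 3.103) knots.
Velocity relative to ground = (-4.313, -4.313) + (-2.015, 3.103) = (-6.329, -1.210) knots.
Speed = |(-6.329, -1.210)| = 6.443 knots.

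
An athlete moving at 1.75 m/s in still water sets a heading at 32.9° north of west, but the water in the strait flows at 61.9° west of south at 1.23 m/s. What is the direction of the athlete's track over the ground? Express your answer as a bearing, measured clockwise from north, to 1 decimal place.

278.3°

Taking east as x and north as y: velocity relative to the water = (-1.469, 0.951) m/s; the water relative to ground = (-1.085, -0.579) m/s.
Velocity relative to ground = (-1.469, 0.951) + (-1.085, -0.579) = (-2.554, 0.371) m/s.
Bearing = atan2(-2.55, 0.37) = 278.27° clockwise from north.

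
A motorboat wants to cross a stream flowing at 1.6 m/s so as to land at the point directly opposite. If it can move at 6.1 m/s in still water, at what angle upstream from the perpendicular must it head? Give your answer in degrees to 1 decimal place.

To cancel the current, the upstream component of the motorboat's velocity must equal the flow: 6.1 sin θ = 1.6.
sin θ = 1.6 / 6.1 = 0.2623.
θ = arcsin(0.2623) = 15.206°.

15.2°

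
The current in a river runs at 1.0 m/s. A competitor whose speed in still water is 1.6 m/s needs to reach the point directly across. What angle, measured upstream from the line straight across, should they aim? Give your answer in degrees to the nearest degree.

To cancel the current, the upstream component of the competitor's velocity must equal the flow: 1.6 sin θ = 1.0.
sin θ = 1.0 / 1.6 = 0.6250.
θ = arcsin(0.6250) = 38.682°.

39°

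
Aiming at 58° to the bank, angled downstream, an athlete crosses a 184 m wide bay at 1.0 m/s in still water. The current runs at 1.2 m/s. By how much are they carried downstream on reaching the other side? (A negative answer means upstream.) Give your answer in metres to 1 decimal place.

Perpendicular speed = 0.848 m/s; crossing time = 184 / 0.848 = 216.969 s.
Net downstream speed = 1.730 m/s.
Drift = 1.730 × 216.969 = 375.339 m (downstream).

375.3 m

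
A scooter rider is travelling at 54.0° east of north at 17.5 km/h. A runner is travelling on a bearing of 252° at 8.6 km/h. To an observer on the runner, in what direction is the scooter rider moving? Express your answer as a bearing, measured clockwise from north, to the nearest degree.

060°

Taking east as x and north as y: scooter rider velocity = (14.158, 10.286) km/h; runner velocity = (-8.179, -2.658) km/h.
Velocity of scooter rider relative to runner = (14.158, 10.286) − (-8.179, -2.658) = (22.337, 12.944) km/h.
Bearing = atan2(22.34, 12.94) = 59.91° clockwise from north.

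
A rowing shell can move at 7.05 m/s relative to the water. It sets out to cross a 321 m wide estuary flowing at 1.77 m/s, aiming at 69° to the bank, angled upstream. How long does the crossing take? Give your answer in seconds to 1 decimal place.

48.8 s

The component of the rowing shell's velocity perpendicular to the bank is 7.05 × sin 69° = 6.582 m/s.
Only the cross-stream component determines the crossing time; the current contributes nothing perpendicular to the bank.
Time = 321 / 6.582 = 48.771 s.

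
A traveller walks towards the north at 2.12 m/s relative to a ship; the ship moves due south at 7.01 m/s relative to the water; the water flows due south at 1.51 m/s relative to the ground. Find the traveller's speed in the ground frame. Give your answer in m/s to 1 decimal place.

In east/north components (m/s): traveller relative to ship = (0.000, 2.120); ship relative to water = (0.000, -7.010); water relative to ground = (0.000, -1.510).
Sum = (0.000, -6.400) m/s.
Speed = |(0.000, -6.400)| = 6.400 m/s.

6.4 m/s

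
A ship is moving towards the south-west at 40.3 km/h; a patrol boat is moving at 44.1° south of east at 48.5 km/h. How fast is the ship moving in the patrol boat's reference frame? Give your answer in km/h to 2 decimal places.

63.54 km/h

Taking east as x and north as y: ship velocity = (-28.496, -28.496) km/h; patrol boat velocity = (34.829, -33.752) km/h.
Velocity of ship relative to patrol boat = (-28.496, -28.496) − (34.829, -33.752) = (-63.326, 5.255) km/h.
Magnitude = |(-63.326, 5.255)| = 63.543 km/h.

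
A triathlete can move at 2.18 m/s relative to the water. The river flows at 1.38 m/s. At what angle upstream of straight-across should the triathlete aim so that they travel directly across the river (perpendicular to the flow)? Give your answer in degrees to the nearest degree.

To cancel the current, the upstream component of the triathlete's velocity must equal the flow: 2.18 sin θ = 1.38.
sin θ = 1.38 / 2.18 = 0.6330.
θ = arcsin(0.6330) = 39.274°.

39°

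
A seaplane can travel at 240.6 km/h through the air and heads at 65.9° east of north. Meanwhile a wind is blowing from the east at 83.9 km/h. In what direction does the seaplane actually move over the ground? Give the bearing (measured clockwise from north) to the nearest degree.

Taking east as x and north as y: velocity relative to the air = (219.628, 98.244) km/h; the air relative to ground = (-83.900, 0.000) km/h.
Velocity relative to ground = (219.628, 98.244) + (-83.900, 0.000) = (135.728, 98.244) km/h.
Bearing = atan2(135.73, 98.24) = 54.10° clockwise from north.

054°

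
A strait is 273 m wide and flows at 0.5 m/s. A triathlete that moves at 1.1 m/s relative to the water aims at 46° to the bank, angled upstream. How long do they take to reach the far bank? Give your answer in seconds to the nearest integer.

345 s

The component of the triathlete's velocity perpendicular to the bank is 1.1 × sin 46° = 0.791 m/s.
The flow acts along the bank and has no component across it.
Time = 273 / 0.791 = 345.013 s.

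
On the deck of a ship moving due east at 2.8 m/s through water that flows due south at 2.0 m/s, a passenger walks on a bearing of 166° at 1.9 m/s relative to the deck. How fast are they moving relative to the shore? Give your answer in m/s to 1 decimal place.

5.0 m/s

In east/north components (m/s): passenger relative to ship = (0.460, -1.844); ship relative to water = (2.800, 0.000); water relative to ground = (0.000, -2.000).
Sum = (3.260, -3.844) m/s.
Speed = |(3.260, -3.844)| = 5.040 m/s.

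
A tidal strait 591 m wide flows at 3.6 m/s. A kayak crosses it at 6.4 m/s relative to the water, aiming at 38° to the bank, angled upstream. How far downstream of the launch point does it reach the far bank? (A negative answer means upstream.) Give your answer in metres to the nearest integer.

Perpendicular speed = 3.940 m/s; crossing time = 591 / 3.940 = 149.991 s.
Net downstream speed = -1.443 m/s.
Drift = -1.443 × 149.991 = -216.477 m (upstream).

-216 m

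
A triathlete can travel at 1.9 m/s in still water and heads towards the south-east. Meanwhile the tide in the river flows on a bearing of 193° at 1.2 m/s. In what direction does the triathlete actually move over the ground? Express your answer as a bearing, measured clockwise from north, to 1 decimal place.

156.9°

Taking east as x and north as y: velocity relative to the water = (1.344, -1.344) m/s; the water relative to ground = (-0.270, -1.169) m/s.
Velocity relative to ground = (1.344, -1.344) + (-0.270, -1.169) = (1.074, -2.513) m/s.
Bearing = atan2(1.07, -2.51) = 156.87° clockwise from north.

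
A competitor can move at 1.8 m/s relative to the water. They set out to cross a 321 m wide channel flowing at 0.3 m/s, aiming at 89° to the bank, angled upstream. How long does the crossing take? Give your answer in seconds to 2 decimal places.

The component of the competitor's velocity perpendicular to the bank is 1.8 × sin 89° = 1.800 m/s.
Only the cross-stream component determines the crossing time; the current contributes nothing perpendicular to the bank.
Time = 321 / 1.800 = 178.360 s.

178.36 s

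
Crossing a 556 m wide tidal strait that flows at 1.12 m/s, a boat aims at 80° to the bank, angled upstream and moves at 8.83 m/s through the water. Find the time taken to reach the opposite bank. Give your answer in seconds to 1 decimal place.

63.9 s

The component of the boat's velocity perpendicular to the bank is 8.83 × sin 80° = 8.696 m/s.
Only the cross-stream component determines the crossing time; the current contributes nothing perpendicular to the bank.
Time = 556 / 8.696 = 63.939 s.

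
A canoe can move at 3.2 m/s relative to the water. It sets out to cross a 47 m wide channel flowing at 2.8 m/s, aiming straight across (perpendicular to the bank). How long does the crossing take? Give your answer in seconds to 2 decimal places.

14.69 s

The component of the canoe's velocity perpendicular to the bank is 3.2 m/s.
The current is parallel to the bank, so it does not affect the crossing time.
Time = 47 / 3.200 = 14.688 s.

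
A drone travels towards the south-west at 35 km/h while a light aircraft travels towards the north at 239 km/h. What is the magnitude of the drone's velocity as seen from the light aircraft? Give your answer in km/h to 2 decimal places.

264.91 km/h

Taking east as x and north as y: drone velocity = (-24.749, -24.749) km/h; light aircraft velocity = (0.000, 239.000) km/h.
Velocity of drone relative to light aircraft = (-24.749, -24.749) − (0.000, 239.000) = (-24.749, -263.749) km/h.
Magnitude = |(-24.749, -263.749)| = 264.907 km/h.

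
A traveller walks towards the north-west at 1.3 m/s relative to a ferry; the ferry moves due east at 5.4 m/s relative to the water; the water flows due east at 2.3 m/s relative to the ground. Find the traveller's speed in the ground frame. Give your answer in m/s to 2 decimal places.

In east/north components (m/s): traveller relative to ferry = (-0.919, 0.919); ferry relative to water = (5.400, 0.000); water relative to ground = (2.300, 0.000).
Sum = (6.781, 0.919) m/s.
Speed = |(6.781, 0.919)| = 6.843 m/s.

6.84 m/s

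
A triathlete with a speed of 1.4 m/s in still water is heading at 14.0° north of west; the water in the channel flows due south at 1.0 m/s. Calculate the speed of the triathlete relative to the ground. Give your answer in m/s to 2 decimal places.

Taking east as x and north as y: velocity relative to the water = (-1.358, 0.339) m/s; the water relative to ground = (0.000, -1.000) m/s.
Velocity relative to ground = (-1.358, 0.339) + (0.000, -1.000) = (-1.358, -0.661) m/s.
Speed = |(-1.358, -0.661)| = 1.511 m/s.

1.51 m/s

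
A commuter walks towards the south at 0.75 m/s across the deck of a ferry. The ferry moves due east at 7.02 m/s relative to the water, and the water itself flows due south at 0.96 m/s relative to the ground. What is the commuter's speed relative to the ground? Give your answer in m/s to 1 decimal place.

7.2 m/s

In east/north components (m/s): commuter relative to ferry = (0.000, -0.750); ferry relative to water = (7.020, 0.000); water relative to ground = (0.000, -0.960).
Sum = (7.020, -1.710) m/s.
Speed = |(7.020, -1.710)| = 7.225 m/s.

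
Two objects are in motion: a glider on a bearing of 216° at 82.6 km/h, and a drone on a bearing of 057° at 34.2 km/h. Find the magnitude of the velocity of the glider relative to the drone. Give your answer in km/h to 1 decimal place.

Taking east as x and north as y: glider velocity = (-48.551, -66.825) km/h; drone velocity = (28.683, 18.627) km/h.
Velocity of glider relative to drone = (-48.551, -66.825) − (28.683, 18.627) = (-77.234, -85.451) km/h.
Magnitude = |(-77.234, -85.451)| = 115.182 km/h.

115.2 km/h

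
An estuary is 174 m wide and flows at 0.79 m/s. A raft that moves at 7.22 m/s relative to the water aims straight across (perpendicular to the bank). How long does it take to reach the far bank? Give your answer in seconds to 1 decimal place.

24.1 s

The component of the raft's velocity perpendicular to the bank is 7.22 m/s.
Only the cross-stream component determines the crossing time; the current contributes nothing perpendicular to the bank.
Time = 174 / 7.220 = 24.100 s.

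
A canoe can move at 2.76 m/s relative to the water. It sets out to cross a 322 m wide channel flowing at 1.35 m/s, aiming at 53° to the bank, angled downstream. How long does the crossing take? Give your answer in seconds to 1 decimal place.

The component of the canoe's velocity perpendicular to the bank is 2.76 × sin 53° = 2.204 m/s.
Only the cross-stream component determines the crossing time; the current contributes nothing perpendicular to the bank.
Time = 322 / 2.204 = 146.082 s.

146.1 s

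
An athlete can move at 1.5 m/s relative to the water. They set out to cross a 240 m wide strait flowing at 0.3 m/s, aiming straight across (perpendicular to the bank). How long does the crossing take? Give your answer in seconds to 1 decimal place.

The component of the athlete's velocity perpendicular to the bank is 1.5 m/s.
The flow acts along the bank and has no component across it.
Time = 240 / 1.500 = 160.000 s.

160.0 s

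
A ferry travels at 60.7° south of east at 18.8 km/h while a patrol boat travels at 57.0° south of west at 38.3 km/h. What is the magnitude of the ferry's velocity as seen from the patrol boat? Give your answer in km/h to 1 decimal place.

33.9 km/h

Taking east as x and north as y: ferry velocity = (9.200, -16.395) km/h; patrol boat velocity = (-20.860, -32.121) km/h.
Velocity of ferry relative to patrol boat = (9.200, -16.395) − (-20.860, -32.121) = (30.060, 15.726) km/h.
Magnitude = |(30.060, 15.726)| = 33.925 km/h.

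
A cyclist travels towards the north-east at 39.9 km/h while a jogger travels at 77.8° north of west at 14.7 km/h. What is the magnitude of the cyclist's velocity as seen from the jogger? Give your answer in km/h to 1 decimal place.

34.2 km/h

Taking east as x and north as y: cyclist velocity = (28.214, 28.214) km/h; jogger velocity = (-3.106, 14.368) km/h.
Velocity of cyclist relative to jogger = (28.214, 28.214) − (-3.106, 14.368) = (31.320, 13.846) km/h.
Magnitude = |(31.320, 13.846)| = 34.244 km/h.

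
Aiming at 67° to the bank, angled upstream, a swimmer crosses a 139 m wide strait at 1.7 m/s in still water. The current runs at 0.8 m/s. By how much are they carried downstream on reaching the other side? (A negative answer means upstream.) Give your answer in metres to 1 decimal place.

Perpendicular speed = 1.565 m/s; crossing time = 139 / 1.565 = 88.826 s.
Net downstream speed = 0.136 m/s.
Drift = 0.136 × 88.826 = 12.059 m (downstream).

12.1 m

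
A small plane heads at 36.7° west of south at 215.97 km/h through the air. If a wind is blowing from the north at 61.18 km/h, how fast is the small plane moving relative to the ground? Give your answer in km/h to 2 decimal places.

267.53 km/h

Taking east as x and north as y: velocity relative to the air = (-129.069, -173.159) km/h; the air relative to ground = (0.000, -61.180) km/h.
Velocity relative to ground = (-129.069, -173.159) + (0.000, -61.180) = (-129.069, -234.339) km/h.
Speed = |(-129.069, -234.339)| = 267.533 km/h.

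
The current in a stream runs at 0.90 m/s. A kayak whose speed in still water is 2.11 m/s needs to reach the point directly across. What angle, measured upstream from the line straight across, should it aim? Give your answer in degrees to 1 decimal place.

25.2°

To cancel the current, the upstream component of the kayak's velocity must equal the flow: 2.11 sin θ = 0.90.
sin θ = 0.90 / 2.11 = 0.4265.
θ = arcsin(0.4265) = 25.248°.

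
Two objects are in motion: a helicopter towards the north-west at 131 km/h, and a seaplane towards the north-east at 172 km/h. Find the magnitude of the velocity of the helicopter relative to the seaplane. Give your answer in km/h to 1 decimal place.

216.2 km/h

Taking east as x and north as y: helicopter velocity = (-92.631, 92.631) km/h; seaplane velocity = (121.622, 121.622) km/h.
Velocity of helicopter relative to seaplane = (-92.631, 92.631) − (121.622, 121.622) = (-214.253, -28.991) km/h.
Magnitude = |(-214.253, -28.991)| = 216.206 km/h.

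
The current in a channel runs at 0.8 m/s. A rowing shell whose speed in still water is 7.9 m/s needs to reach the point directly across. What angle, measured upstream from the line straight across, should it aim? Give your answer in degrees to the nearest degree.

To cancel the current, the upstream component of the rowing shell's velocity must equal the flow: 7.9 sin θ = 0.8.
sin θ = 0.8 / 7.9 = 0.1013.
θ = arcsin(0.1013) = 5.812°.

6°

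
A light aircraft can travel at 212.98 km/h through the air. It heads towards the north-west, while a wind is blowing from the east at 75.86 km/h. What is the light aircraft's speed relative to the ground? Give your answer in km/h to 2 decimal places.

271.96 km/h

Taking east as x and north as y: velocity relative to the air = (-150.600, 150.600) km/h; the air relative to ground = (-75.860, 0.000) km/h.
Velocity relative to ground = (-150.600, 150.600) + (-75.860, 0.000) = (-226.460, 150.600) km/h.
Speed = |(-226.460, 150.600)| = 271.964 km/h.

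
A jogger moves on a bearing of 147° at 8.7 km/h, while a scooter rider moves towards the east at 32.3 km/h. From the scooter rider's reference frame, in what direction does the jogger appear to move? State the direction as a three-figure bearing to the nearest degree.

Taking east as x and north as y: jogger velocity = (4.738, -7.296) km/h; scooter rider velocity = (32.300, 0.000) km/h.
Velocity of jogger relative to scooter rider = (4.738, -7.296) − (32.300, 0.000) = (-27.562, -7.296) km/h.
Bearing = atan2(-27.56, -7.30) = 255.17° clockwise from north.

255°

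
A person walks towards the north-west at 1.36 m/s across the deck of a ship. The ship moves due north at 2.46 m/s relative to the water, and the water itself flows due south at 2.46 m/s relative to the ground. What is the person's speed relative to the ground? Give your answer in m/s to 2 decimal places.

In east/north components (m/s): person relative to ship = (-0.962, 0.962); ship relative to water = (0.000, 2.460); water relative to ground = (0.000, -2.460).
Sum = (-0.962, 0.962) m/s.
Speed = |(-0.962, 0.962)| = 1.360 m/s.

1.36 m/s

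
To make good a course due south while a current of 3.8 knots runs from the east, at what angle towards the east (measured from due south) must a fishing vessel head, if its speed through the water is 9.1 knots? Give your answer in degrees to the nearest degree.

25°

The current pushes perpendicular to the desired track; the heading must have a component into the current equal to 3.8 knots: 9.1 sin θ = 3.8.
sin θ = 0.4176, so θ = 24.682°.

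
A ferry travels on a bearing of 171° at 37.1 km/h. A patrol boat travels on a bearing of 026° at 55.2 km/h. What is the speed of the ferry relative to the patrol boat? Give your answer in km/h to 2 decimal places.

Taking east as x and north as y: ferry velocity = (5.804, -36.643) km/h; patrol boat velocity = (24.198, 49.613) km/h.
Velocity of ferry relative to patrol boat = (5.804, -36.643) − (24.198, 49.613) = (-18.394, -86.257) km/h.
Magnitude = |(-18.394, -86.257)| = 88.196 km/h.

88.20 km/h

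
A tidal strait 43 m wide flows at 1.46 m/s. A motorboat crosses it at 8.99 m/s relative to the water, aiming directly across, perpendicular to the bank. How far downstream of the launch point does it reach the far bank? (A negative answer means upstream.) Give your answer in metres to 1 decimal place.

Perpendicular speed = 8.990 m/s; crossing time = 43 / 8.990 = 4.783 s.
Net downstream speed = 1.460 m/s.
Drift = 1.460 × 4.783 = 6.983 m (downstream).

7.0 m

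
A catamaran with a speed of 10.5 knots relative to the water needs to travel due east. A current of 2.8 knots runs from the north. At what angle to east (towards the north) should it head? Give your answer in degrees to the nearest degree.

15°

The current pushes perpendicular to the desired track; the heading must have a component into the current equal to 2.8 knots: 10.5 sin θ = 2.8.
sin θ = 0.2667, so θ = 15.466°.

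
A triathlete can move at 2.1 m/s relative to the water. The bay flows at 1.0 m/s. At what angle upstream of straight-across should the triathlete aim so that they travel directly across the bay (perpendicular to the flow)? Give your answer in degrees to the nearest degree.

To cancel the current, the upstream component of the triathlete's velocity must equal the flow: 2.1 sin θ = 1.0.
sin θ = 1.0 / 2.1 = 0.4762.
θ = arcsin(0.4762) = 28.437°.

28°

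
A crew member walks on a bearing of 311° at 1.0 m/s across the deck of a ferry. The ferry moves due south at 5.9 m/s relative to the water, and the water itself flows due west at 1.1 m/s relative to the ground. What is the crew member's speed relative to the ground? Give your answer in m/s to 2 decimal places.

In east/north components (m/s): crew member relative to ferry = (-0.755, 0.656); ferry relative to water = (0.000, -5.900); water relative to ground = (-1.100, 0.000).
Sum = (-1.855, -5.244) m/s.
Speed = |(-1.855, -5.244)| = 5.562 m/s.

5.56 m/s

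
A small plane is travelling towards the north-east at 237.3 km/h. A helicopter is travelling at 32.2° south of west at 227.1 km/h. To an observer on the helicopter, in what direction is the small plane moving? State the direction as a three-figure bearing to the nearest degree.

051°

Taking east as x and north as y: small plane velocity = (167.796, 167.796) km/h; helicopter velocity = (-192.170, -121.016) km/h.
Velocity of small plane relative to helicopter = (167.796, 167.796) − (-192.170, -121.016) = (359.967, 288.813) km/h.
Bearing = atan2(359.97, 288.81) = 51.26° clockwise from north.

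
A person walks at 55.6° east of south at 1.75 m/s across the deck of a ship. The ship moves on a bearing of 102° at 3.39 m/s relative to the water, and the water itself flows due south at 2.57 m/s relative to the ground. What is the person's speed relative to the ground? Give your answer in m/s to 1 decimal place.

In east/north components (m/s): person relative to ship = (1.444, -0.989); ship relative to water = (3.316, -0.705); water relative to ground = (0.000, -2.570).
Sum = (4.760, -4.264) m/s.
Speed = |(4.760, -4.264)| = 6.390 m/s.

6.4 m/s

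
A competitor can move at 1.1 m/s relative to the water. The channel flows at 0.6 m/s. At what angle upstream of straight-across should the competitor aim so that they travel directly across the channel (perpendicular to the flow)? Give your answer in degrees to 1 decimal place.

To cancel the current, the upstream component of the competitor's velocity must equal the flow: 1.1 sin θ = 0.6.
sin θ = 0.6 / 1.1 = 0.5455.
θ = arcsin(0.5455) = 33.056°.

33.1°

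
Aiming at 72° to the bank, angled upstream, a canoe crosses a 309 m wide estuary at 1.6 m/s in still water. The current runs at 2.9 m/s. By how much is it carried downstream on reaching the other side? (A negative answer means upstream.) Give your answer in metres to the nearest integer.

488 m

Perpendicular speed = 1.522 m/s; crossing time = 309 / 1.522 = 203.064 s.
Net downstream speed = 2.406 m/s.
Drift = 2.406 × 203.064 = 488.484 m (downstream).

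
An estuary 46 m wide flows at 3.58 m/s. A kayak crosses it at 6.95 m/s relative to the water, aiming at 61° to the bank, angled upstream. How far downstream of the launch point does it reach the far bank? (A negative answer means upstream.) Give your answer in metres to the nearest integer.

Perpendicular speed = 6.079 m/s; crossing time = 46 / 6.079 = 7.568 s.
Net downstream speed = 0.211 m/s.
Drift = 0.211 × 7.568 = 1.594 m (downstream).

2 m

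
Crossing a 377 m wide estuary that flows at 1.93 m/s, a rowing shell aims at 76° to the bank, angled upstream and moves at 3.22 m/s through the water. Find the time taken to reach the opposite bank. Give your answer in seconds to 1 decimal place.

120.7 s

The component of the rowing shell's velocity perpendicular to the bank is 3.22 × sin 76° = 3.124 m/s.
The current is parallel to the bank, so it does not affect the crossing time.
Time = 377 / 3.124 = 120.665 s.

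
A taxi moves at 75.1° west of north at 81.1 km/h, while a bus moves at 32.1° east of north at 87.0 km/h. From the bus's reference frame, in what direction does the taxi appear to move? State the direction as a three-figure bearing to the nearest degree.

Taking east as x and north as y: taxi velocity = (-78.373, 20.853) km/h; bus velocity = (46.232, 73.700) km/h.
Velocity of taxi relative to bus = (-78.373, 20.853) − (46.232, 73.700) = (-124.605, -52.846) km/h.
Bearing = atan2(-124.60, -52.85) = 247.02° clockwise from north.

247°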